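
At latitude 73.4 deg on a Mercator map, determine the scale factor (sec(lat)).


SF = 1 / cos(73.4) = 1 / 0.285688 = 3.5

3.5


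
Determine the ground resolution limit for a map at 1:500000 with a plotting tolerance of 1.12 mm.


ground = 1.12 mm * 500000 / 1000 = 560.0 m

560.0 m


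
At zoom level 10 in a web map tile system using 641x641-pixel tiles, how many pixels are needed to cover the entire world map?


tiles per axis = 2^10 = 1024
total tiles = 1024^2 = 1048576
pixels per axis = 1024 * 641 = 656384
total pixels = 656384^2 = 430839955456

430839955456 pixels


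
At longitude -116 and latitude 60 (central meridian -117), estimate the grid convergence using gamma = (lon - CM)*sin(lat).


gamma = (-116 - -117) * sin(60) = 1 * 0.866025 = 0.866 degrees

0.866 degrees


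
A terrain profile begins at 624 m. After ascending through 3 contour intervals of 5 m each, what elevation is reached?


elevation = 624 + 3 * 5 = 639 m

639 m


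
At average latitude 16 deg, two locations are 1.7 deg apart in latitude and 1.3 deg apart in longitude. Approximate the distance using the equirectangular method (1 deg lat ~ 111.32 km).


dlat_km = 1.7 * 111.32 = 189.244
dlon_km = 1.3 * 111.32 * cos(16) ≈ 139.11
dist = sqrt(189.244^2 + 139.11^2) ≈ 234.9 km

234.9 km


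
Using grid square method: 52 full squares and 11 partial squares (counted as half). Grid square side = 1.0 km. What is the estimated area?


effective squares = 52 + 11 * 0.5 = 57.5
area = 57.5 * 1.0 = 57.5 km^2

57.5 km^2


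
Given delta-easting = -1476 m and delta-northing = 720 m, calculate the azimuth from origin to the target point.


az = atan2(-1476, 720) = -64.0 deg
adjusted to 0-360: 296.0 degrees

296.0 degrees


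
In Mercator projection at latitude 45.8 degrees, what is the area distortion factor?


area_distortion = 1/cos^2(45.8) = 2.057

2.057


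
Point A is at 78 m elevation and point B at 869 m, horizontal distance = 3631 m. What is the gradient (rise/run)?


gradient = (869 - 78) / 3631 = 791 / 3631 = 0.2178

0.2178


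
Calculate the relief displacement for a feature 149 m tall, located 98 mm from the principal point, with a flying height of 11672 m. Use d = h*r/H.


d = h * r / H = 149 * 98 / 11672 = 1.25 mm

1.25 mm


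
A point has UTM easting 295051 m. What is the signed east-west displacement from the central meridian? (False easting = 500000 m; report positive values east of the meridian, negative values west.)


displacement = 295051 - 500000 = -204949 m

-204949 m


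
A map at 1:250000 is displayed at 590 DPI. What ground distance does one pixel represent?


pixel_cm = 2.54 / 590 ≈ 0.004305 cm
ground = pixel_cm * 250000 / 100 = 2.54 * 250000 / (590 * 100) = 635000 / 59000 ≈ 10.76 m

10.76 m


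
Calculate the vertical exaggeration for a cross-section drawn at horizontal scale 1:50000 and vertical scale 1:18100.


VE = horizontal_scale / vertical_scale = 50000 / 18100 ≈ 2.8

2.8x


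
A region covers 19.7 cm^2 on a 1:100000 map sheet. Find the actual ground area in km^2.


ground_area = 19.7 * (100000/100)^2 = 19700000.0 m^2 = 19.7 km^2

19.7 km^2


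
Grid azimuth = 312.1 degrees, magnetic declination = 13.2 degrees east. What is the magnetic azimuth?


magnetic azimuth = grid azimuth - declination (east +ve)
mag_az = 312.1 - 13.2 = 298.9 degrees

298.9 degrees


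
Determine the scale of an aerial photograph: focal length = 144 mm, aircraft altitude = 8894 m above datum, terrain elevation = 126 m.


scale = f / (H - h) = 144 mm / 8768 m = 144 / 8768000 = 1:60889

1:60889


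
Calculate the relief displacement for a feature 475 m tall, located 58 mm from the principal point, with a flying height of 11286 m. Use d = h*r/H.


d = h * r / H = 475 * 58 / 11286 = 2.44 mm

2.44 mm


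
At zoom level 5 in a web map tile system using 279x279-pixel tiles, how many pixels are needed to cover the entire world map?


tiles per axis = 2^5 = 32
total tiles = 32^2 = 1024
pixels per axis = 32 * 279 = 8928
total pixels = 8928^2 = 79709184

79709184 pixels


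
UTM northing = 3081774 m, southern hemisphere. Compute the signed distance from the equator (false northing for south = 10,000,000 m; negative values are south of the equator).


For southern: actual = 3081774 - 10000000 = -6918226 m

-6918226 m


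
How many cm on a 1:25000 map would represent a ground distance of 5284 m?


map_cm = 5284 * 100 / 25000 = 21.136 cm ≈ 21.14 cm

21.14 cm


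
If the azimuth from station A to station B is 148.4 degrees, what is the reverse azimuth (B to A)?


back azimuth = (148.4 + 180) mod 360 = 328.4 degrees

328.4 degrees


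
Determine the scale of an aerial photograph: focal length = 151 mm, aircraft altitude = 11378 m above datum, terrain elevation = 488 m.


scale = f / (H - h) = 151 mm / 10890 m = 151 / 10890000 = 1:72119

1:72119


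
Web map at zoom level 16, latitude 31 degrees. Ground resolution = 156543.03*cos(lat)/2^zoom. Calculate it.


res = 156543.03 * cos(31) / 2^16 = 156543.03 * 0.8571673 / 65536 = 2.05 m/pixel

2.05 m/pixel


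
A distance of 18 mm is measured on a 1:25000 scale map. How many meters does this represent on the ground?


ground = 18 mm * 25000 / 1000 = 450.0 m

450.0 m


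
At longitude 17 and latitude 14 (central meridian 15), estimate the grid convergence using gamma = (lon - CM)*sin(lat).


gamma = (17 - 15) * sin(14) = 2 * 0.241922 = 0.484 degrees

0.484 degrees


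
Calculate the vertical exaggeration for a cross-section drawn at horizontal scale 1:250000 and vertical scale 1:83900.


VE = horizontal_scale / vertical_scale = 250000 / 83900 ≈ 3.0

3.0x


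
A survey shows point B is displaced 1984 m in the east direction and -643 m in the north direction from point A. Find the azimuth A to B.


az = atan2(1984, -643) = 108.0 deg
adjusted to 0-360: 108.0 degrees

108.0 degrees


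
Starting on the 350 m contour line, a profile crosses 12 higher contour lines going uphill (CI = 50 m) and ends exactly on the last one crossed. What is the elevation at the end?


elevation = 350 + 12 * 50 = 950 m

950 m


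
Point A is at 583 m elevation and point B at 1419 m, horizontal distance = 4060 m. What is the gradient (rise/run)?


gradient = (1419 - 583) / 4060 = 836 / 4060 = 0.2059

0.2059


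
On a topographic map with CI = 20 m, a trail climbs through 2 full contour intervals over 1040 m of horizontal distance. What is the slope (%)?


elevation change = 2 * 20 = 40 m
slope = 40 / 1040 * 100 = 3.8%

3.8%


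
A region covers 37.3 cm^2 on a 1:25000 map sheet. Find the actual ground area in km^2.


ground_area = 37.3 * (25000/100)^2 = 2331250.0 m^2 = 2.33125 km^2 ≈ 2.331 km^2

2.331 km^2


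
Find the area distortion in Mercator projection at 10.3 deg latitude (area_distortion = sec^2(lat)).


area_distortion = 1/cos^2(10.3) = 1.033

1.033


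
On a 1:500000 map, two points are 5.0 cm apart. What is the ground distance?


ground = 5.0 cm * 500000 / 100 = 25000.0 m = 25.0 km

25.0 km


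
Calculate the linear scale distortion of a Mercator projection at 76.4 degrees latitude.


SF = 1 / cos(76.4) = 1 / 0.235142 = 4.253

4.253


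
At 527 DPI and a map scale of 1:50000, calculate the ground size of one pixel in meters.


pixel_cm = 2.54 / 527 ≈ 0.00482 cm
ground = pixel_cm * 50000 / 100 = 2.54 * 50000 / (527 * 100) = 127000 / 52700 ≈ 2.41 m

2.41 m


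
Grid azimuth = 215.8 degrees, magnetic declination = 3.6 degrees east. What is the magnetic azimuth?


magnetic azimuth = grid azimuth - declination (east +ve)
mag_az = 215.8 - 3.6 = 212.2 degrees

212.2 degrees


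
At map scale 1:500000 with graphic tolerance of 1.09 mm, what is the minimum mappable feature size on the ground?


ground = 1.09 mm * 500000 / 1000 = 545.0 m

545.0 m


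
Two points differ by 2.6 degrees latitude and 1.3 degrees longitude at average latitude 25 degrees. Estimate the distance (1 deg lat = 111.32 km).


dlat_km = 2.6 * 111.32 = 289.432
dlon_km = 1.3 * 111.32 * cos(25) ≈ 131.157
dist = sqrt(289.432^2 + 131.157^2) ≈ 317.8 km

317.8 km


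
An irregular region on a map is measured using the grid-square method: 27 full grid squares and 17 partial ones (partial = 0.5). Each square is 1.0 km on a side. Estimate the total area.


effective squares = 27 + 17 * 0.5 = 35.5
area = 35.5 * 1.0 = 35.5 km^2

35.5 km^2


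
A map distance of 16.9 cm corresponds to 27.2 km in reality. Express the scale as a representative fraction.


ground = 27.2 km = 2720000 cm; RF denominator = ground / map = 2720000 / 16.9 ≈ 160947; RF = 1:160947

1:160947


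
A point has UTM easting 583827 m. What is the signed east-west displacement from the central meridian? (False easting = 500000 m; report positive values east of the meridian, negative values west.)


displacement = 583827 - 500000 = 83827 m

83827 m


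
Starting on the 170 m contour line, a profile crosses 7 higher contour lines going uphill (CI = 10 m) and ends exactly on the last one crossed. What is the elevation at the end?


elevation = 170 + 7 * 10 = 240 m

240 m


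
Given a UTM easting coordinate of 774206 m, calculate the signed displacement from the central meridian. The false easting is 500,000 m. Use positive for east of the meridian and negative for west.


displacement = 774206 - 500000 = 274206 m

274206 m


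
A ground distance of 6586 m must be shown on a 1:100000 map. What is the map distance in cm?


map_cm = 6586 * 100 / 100000 = 6.586 cm ≈ 6.59 cm

6.59 cm


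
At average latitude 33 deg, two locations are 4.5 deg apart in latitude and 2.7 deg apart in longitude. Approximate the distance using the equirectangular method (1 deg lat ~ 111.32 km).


dlat_km = 4.5 * 111.32 = 500.94
dlon_km = 2.7 * 111.32 * cos(33) ≈ 252.074
dist = sqrt(500.94^2 + 252.074^2) ≈ 560.8 km

560.8 km


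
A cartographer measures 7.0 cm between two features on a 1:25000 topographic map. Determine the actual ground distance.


ground = 7.0 cm * 25000 / 100 = 1750.0 m = 1.75 km

1.75 km


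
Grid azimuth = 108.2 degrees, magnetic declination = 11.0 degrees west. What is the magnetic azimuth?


magnetic azimuth = grid azimuth - declination (east +ve)
mag_az = 108.2 - -11.0 = 119.2 degrees

119.2 degrees


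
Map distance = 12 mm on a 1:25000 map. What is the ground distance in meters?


ground = 12 mm * 25000 / 1000 = 300.0 m

300.0 m


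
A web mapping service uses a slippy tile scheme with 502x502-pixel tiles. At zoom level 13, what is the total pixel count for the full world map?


tiles per axis = 2^13 = 8192
total tiles = 8192^2 = 67108864
pixels per axis = 8192 * 502 = 4112384
total pixels = 4112384^2 = 16911702163456

16911702163456 pixels


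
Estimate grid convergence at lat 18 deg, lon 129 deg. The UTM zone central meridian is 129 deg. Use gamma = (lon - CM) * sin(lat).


gamma = (129 - 129) * sin(18) = 0 * 0.309017 = 0.0 degrees

0.0 degrees


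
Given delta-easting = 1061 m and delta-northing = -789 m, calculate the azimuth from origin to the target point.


az = atan2(1061, -789) = 126.6 deg
adjusted to 0-360: 126.6 degrees

126.6 degrees


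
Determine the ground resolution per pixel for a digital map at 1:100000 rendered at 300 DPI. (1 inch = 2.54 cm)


pixel_cm = 2.54 / 300 ≈ 0.008467 cm
ground = pixel_cm * 100000 / 100 = 2.54 * 100000 / (300 * 100) = 254000 / 30000 ≈ 8.47 m

8.47 m


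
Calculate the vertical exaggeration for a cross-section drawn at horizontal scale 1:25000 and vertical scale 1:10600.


VE = horizontal_scale / vertical_scale = 25000 / 10600 ≈ 2.4

2.4x


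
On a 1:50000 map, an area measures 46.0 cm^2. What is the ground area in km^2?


ground_area = 46.0 * (50000/100)^2 = 11500000.0 m^2 = 11.5 km^2

11.5 km^2


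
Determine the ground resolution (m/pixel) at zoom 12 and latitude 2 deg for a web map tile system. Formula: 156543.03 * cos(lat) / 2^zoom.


res = 156543.03 * cos(2) / 2^12 = 156543.03 * 0.99939083 / 4096 = 38.2 m/pixel

38.2 m/pixel


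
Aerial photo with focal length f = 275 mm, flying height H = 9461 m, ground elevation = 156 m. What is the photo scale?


scale = f / (H - h) = 275 mm / 9305 m = 275 / 9305000 = 1:33836

1:33836


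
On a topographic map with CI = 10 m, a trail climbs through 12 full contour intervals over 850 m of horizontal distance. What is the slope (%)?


elevation change = 12 * 10 = 120 m
slope = 120 / 850 * 100 = 14.1%

14.1%


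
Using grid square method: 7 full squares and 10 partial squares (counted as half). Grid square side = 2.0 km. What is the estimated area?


effective squares = 7 + 10 * 0.5 = 12.0
area = 12.0 * 4.0 = 48.0 km^2

48.0 km^2


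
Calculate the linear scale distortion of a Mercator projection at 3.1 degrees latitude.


SF = 1 / cos(3.1) = 1 / 0.998537 = 1.001

1.001


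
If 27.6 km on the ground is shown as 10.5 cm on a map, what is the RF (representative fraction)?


ground = 27.6 km = 2760000 cm; RF denominator = ground / map = 2760000 / 10.5 ≈ 262857; RF = 1:262857

1:262857


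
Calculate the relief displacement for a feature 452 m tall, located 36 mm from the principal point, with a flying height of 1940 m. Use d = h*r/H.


d = h * r / H = 452 * 36 / 1940 = 8.39 mm

8.39 mm


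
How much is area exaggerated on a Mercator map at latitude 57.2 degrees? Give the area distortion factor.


area_distortion = 1/cos^2(57.2) = 3.408

3.408


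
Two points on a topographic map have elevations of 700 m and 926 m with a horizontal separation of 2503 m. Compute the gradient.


gradient = (926 - 700) / 2503 = 226 / 2503 = 0.0903

0.0903


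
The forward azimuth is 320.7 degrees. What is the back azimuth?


back azimuth = (320.7 + 180) mod 360 = 140.7 degrees

140.7 degrees


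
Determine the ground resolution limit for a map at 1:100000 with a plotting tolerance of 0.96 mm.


ground = 0.96 mm * 100000 / 1000 = 96.0 m

96.0 m


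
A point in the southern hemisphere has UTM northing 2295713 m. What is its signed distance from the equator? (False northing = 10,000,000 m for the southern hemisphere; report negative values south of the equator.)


For southern: actual = 2295713 - 10000000 = -7704287 m

-7704287 m


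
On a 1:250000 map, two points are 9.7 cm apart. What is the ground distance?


ground = 9.7 cm * 250000 / 100 = 24250.0 m = 24.25 km

24.25 km


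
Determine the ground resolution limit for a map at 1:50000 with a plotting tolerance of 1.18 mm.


ground = 1.18 mm * 50000 / 1000 = 59.0 m

59.0 m


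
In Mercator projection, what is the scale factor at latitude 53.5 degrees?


SF = 1 / cos(53.5) = 1 / 0.594823 = 1.681

1.681


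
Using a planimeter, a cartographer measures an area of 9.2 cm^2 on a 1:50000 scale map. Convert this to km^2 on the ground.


ground_area = 9.2 * (50000/100)^2 = 2300000.0 m^2 = 2.3 km^2

2.3 km^2


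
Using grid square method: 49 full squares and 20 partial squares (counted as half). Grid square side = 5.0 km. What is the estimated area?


effective squares = 49 + 20 * 0.5 = 59.0
area = 59.0 * 25.0 = 1475.0 km^2

1475.0 km^2


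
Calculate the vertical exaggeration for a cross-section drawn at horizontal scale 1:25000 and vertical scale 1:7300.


VE = horizontal_scale / vertical_scale = 25000 / 7300 ≈ 3.4

3.4x


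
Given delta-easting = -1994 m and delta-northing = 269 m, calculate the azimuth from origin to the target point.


az = atan2(-1994, 269) = -82.3 deg
adjusted to 0-360: 277.7 degrees

277.7 degrees


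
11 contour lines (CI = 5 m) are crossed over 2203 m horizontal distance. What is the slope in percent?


elevation change = 11 * 5 = 55 m
slope = 55 / 2203 * 100 = 2.5%

2.5%


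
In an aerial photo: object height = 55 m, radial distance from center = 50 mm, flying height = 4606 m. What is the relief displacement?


d = h * r / H = 55 * 50 / 4606 = 0.6 mm

0.6 mm


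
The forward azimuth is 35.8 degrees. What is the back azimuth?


back azimuth = (35.8 + 180) mod 360 = 215.8 degrees

215.8 degrees


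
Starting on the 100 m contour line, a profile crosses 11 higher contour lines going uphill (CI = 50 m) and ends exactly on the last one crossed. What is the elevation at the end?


elevation = 100 + 11 * 50 = 650 m

650 m


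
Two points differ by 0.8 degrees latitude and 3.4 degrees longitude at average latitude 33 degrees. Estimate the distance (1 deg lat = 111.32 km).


dlat_km = 0.8 * 111.32 = 89.056
dlon_km = 3.4 * 111.32 * cos(33) ≈ 317.427
dist = sqrt(89.056^2 + 317.427^2) ≈ 329.7 km

329.7 km


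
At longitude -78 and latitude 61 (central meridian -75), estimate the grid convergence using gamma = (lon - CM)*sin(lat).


gamma = (-78 - -75) * sin(61) = -3 * 0.87462 = -2.624 degrees

-2.624 degrees


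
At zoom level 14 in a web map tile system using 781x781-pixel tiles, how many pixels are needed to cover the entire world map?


tiles per axis = 2^14 = 16384
total tiles = 16384^2 = 268435456
pixels per axis = 16384 * 781 = 12795904
total pixels = 12795904^2 = 163735159177216

163735159177216 pixels


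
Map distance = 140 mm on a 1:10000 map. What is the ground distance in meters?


ground = 140 mm * 10000 / 1000 = 1400.0 m

1400.0 m


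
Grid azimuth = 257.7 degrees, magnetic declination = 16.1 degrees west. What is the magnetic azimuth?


magnetic azimuth = grid azimuth - declination (east +ve)
mag_az = 257.7 - -16.1 = 273.8 degrees

273.8 degrees


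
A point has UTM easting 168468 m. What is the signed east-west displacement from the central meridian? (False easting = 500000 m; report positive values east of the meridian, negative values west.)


displacement = 168468 - 500000 = -331532 m

-331532 m


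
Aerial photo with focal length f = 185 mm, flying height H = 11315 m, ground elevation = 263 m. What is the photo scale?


scale = f / (H - h) = 185 mm / 11052 m = 185 / 11052000 = 1:59741

1:59741


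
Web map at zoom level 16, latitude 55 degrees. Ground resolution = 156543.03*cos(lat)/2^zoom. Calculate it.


res = 156543.03 * cos(55) / 2^16 = 156543.03 * 0.57357644 / 65536 = 1.37 m/pixel

1.37 m/pixel


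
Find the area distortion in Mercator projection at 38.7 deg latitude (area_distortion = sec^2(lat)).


area_distortion = 1/cos^2(38.7) = 1.642

1.642


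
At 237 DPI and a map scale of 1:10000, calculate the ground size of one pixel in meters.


pixel_cm = 2.54 / 237 ≈ 0.010717 cm
ground = pixel_cm * 10000 / 100 = 2.54 * 10000 / (237 * 100) = 25400 / 23700 ≈ 1.07 m

1.07 m


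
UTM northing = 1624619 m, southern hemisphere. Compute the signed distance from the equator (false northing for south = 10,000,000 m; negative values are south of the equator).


For southern: actual = 1624619 - 10000000 = -8375381 m

-8375381 m


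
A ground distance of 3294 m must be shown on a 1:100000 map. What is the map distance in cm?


map_cm = 3294 * 100 / 100000 = 3.294 cm ≈ 3.29 cm

3.29 cm


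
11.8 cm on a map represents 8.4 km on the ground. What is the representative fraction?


ground = 8.4 km = 840000 cm; RF denominator = ground / map = 840000 / 11.8 ≈ 71186; RF = 1:71186

1:71186


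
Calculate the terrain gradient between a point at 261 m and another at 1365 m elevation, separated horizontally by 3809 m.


gradient = (1365 - 261) / 3809 = 1104 / 3809 = 0.2898

0.2898


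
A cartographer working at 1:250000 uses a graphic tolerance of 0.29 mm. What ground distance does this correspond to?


ground = 0.29 mm * 250000 / 1000 = 72.5 m

72.5 m


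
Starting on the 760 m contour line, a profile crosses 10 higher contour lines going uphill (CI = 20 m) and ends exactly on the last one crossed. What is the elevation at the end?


elevation = 760 + 10 * 20 = 960 m

960 m


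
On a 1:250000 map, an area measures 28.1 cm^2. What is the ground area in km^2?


ground_area = 28.1 * (250000/100)^2 = 175625000.0 m^2 = 175.625 km^2

175.625 km^2


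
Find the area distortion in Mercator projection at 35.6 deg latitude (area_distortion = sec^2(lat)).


area_distortion = 1/cos^2(35.6) = 1.513

1.513


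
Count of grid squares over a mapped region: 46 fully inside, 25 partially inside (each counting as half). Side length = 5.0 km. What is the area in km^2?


effective squares = 46 + 25 * 0.5 = 58.5
area = 58.5 * 25.0 = 1462.5 km^2

1462.5 km^2


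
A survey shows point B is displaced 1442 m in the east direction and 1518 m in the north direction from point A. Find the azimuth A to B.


az = atan2(1442, 1518) = 43.5 deg
adjusted to 0-360: 43.5 degrees

43.5 degrees


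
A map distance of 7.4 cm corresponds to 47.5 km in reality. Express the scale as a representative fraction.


ground = 47.5 km = 4750000 cm; RF denominator = ground / map = 4750000 / 7.4 ≈ 641892; RF = 1:641892

1:641892


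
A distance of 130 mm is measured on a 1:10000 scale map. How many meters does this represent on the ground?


ground = 130 mm * 10000 / 1000 = 1300.0 m

1300.0 m


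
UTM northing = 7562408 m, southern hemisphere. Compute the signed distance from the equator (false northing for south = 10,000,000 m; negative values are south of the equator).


For southern: actual = 7562408 - 10000000 = -2437592 m

-2437592 m


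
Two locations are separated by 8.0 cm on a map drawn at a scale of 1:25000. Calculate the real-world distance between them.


ground = 8.0 cm * 25000 / 100 = 2000.0 m = 2.0 km

2.0 km


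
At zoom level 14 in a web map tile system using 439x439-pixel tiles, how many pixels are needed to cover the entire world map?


tiles per axis = 2^14 = 16384
total tiles = 16384^2 = 268435456
pixels per axis = 16384 * 439 = 7192576
total pixels = 7192576^2 = 51733149515776

51733149515776 pixels


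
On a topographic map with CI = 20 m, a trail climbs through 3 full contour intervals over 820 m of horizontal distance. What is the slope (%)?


elevation change = 3 * 20 = 60 m
slope = 60 / 820 * 100 = 7.3%

7.3%


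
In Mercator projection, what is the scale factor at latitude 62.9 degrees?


SF = 1 / cos(62.9) = 1 / 0.455545 = 2.195

2.195


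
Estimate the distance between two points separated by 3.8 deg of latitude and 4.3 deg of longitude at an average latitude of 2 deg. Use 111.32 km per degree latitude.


dlat_km = 3.8 * 111.32 = 423.016
dlon_km = 4.3 * 111.32 * cos(2) ≈ 478.384
dist = sqrt(423.016^2 + 478.384^2) ≈ 638.6 km

638.6 km


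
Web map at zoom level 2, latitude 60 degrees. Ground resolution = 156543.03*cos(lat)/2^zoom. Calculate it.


res = 156543.03 * cos(60) / 2^2 = 156543.03 * 0.5 / 4 = 19567.88 m/pixel

19567.88 m/pixel


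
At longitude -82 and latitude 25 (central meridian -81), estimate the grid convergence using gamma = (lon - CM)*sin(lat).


gamma = (-82 - -81) * sin(25) = -1 * 0.422618 = -0.423 degrees

-0.423 degrees


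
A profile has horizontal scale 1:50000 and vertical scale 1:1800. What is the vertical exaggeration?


VE = horizontal_scale / vertical_scale = 50000 / 1800 ≈ 27.8

27.8x


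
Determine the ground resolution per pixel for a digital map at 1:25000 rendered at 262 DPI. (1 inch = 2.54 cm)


pixel_cm = 2.54 / 262 ≈ 0.009695 cm
ground = pixel_cm * 25000 / 100 = 2.54 * 25000 / (262 * 100) = 63500 / 26200 ≈ 2.42 m

2.42 m


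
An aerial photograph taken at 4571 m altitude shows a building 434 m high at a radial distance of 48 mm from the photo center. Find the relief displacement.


d = h * r / H = 434 * 48 / 4571 = 4.56 mm

4.56 mm


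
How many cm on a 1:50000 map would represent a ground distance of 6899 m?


map_cm = 6899 * 100 / 50000 = 13.798 cm ≈ 13.8 cm

13.8 cm


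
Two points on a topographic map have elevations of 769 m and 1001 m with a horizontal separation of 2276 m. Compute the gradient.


gradient = (1001 - 769) / 2276 = 232 / 2276 = 0.1019

0.1019


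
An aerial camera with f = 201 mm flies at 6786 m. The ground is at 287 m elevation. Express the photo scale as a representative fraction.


scale = f / (H - h) = 201 mm / 6499 m = 201 / 6499000 = 1:32333

1:32333


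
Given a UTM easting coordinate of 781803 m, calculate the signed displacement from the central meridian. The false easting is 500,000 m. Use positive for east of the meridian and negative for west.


displacement = 781803 - 500000 = 281803 m

281803 m


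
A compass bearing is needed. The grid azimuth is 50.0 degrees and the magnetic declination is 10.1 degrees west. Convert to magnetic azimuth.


magnetic azimuth = grid azimuth - declination (east +ve)
mag_az = 50.0 - -10.1 = 60.1 degrees

60.1 degrees


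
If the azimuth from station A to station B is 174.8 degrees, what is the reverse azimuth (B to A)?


back azimuth = (174.8 + 180) mod 360 = 354.8 degrees

354.8 degrees


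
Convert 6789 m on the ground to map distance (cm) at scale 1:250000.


map_cm = 6789 * 100 / 250000 = 2.7156 cm ≈ 2.72 cm

2.72 cm


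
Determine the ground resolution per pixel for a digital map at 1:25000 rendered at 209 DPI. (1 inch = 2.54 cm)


pixel_cm = 2.54 / 209 ≈ 0.012153 cm
ground = pixel_cm * 25000 / 100 = 2.54 * 25000 / (209 * 100) = 63500 / 20900 ≈ 3.04 m

3.04 m


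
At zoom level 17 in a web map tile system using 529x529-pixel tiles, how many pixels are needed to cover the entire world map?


tiles per axis = 2^17 = 131072
total tiles = 131072^2 = 17179869184
pixels per axis = 131072 * 529 = 69337088
total pixels = 69337088^2 = 4807631772319744

4807631772319744 pixels


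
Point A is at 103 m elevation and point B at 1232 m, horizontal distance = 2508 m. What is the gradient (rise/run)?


gradient = (1232 - 103) / 2508 = 1129 / 2508 = 0.4502

0.4502


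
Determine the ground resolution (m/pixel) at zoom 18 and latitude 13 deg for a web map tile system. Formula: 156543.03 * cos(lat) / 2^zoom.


res = 156543.03 * cos(13) / 2^18 = 156543.03 * 0.97437006 / 262144 = 0.58 m/pixel

0.58 m/pixel


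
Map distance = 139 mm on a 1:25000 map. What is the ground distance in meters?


ground = 139 mm * 25000 / 1000 = 3475.0 m

3475.0 m


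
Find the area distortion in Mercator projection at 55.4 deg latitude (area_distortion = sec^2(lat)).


area_distortion = 1/cos^2(55.4) = 3.101

3.101


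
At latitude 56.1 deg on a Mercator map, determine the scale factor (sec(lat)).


SF = 1 / cos(56.1) = 1 / 0.557745 = 1.793

1.793


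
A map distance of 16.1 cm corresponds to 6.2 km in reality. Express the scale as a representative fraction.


ground = 6.2 km = 620000 cm; RF denominator = ground / map = 620000 / 16.1 ≈ 38509; RF = 1:38509

1:38509


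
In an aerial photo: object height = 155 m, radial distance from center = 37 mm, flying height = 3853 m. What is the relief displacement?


d = h * r / H = 155 * 37 / 3853 = 1.49 mm

1.49 mm


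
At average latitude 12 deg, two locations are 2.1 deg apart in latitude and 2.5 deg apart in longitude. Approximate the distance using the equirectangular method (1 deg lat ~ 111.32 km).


dlat_km = 2.1 * 111.32 = 233.772
dlon_km = 2.5 * 111.32 * cos(12) ≈ 272.218
dist = sqrt(233.772^2 + 272.218^2) ≈ 358.8 km

358.8 km


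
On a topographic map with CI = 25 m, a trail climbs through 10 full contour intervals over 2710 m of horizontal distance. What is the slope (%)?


elevation change = 10 * 25 = 250 m
slope = 250 / 2710 * 100 = 9.2%

9.2%


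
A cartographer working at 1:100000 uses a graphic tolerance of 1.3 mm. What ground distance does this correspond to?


ground = 1.3 mm * 100000 / 1000 = 130.0 m

130.0 m


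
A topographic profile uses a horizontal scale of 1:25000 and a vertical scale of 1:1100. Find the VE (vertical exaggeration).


VE = horizontal_scale / vertical_scale = 25000 / 1100 ≈ 22.7

22.7x


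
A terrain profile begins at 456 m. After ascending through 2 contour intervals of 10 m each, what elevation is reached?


elevation = 456 + 2 * 10 = 476 m

476 m


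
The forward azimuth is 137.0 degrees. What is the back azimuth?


back azimuth = (137.0 + 180) mod 360 = 317.0 degrees

317.0 degrees


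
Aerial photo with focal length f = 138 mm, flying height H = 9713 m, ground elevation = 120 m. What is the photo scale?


scale = f / (H - h) = 138 mm / 9593 m = 138 / 9593000 = 1:69514

1:69514


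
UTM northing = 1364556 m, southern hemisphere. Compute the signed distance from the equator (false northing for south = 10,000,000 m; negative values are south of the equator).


For southern: actual = 1364556 - 10000000 = -8635444 m

-8635444 m


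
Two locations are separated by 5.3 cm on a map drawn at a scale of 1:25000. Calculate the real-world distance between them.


ground = 5.3 cm * 25000 / 100 = 1325.0 m = 1.325 km

1.325 km


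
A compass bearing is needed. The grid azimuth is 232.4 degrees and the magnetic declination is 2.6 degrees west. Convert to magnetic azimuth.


magnetic azimuth = grid azimuth - declination (east +ve)
mag_az = 232.4 - -2.6 = 235.0 degrees

235.0 degrees


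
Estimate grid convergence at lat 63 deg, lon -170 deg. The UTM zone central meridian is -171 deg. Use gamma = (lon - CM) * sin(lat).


gamma = (-170 - -171) * sin(63) = 1 * 0.891007 = 0.891 degrees

0.891 degrees


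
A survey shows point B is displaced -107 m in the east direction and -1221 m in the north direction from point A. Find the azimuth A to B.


az = atan2(-107, -1221) = -175.0 deg
adjusted to 0-360: 185.0 degrees

185.0 degrees


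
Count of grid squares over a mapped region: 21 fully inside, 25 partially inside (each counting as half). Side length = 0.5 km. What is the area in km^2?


effective squares = 21 + 25 * 0.5 = 33.5
area = 33.5 * 0.25 = 8.375 km^2

8.375 km^2


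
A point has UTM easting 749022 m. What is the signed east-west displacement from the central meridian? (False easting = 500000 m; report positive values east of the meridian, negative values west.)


displacement = 749022 - 500000 = 249022 m

249022 m


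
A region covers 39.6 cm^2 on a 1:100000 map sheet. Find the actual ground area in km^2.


ground_area = 39.6 * (100000/100)^2 = 39600000.0 m^2 = 39.6 km^2

39.6 km^2


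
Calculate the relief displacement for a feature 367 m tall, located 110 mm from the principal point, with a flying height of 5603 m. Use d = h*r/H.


d = h * r / H = 367 * 110 / 5603 = 7.21 mm

7.21 mm


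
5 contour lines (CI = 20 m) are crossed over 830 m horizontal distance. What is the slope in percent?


elevation change = 5 * 20 = 100 m
slope = 100 / 830 * 100 = 12.0%

12.0%


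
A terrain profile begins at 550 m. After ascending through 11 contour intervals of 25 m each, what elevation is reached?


elevation = 550 + 11 * 25 = 825 m

825 m


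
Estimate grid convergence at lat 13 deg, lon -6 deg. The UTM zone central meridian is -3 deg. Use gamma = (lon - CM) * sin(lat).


gamma = (-6 - -3) * sin(13) = -3 * 0.224951 = -0.675 degrees

-0.675 degrees


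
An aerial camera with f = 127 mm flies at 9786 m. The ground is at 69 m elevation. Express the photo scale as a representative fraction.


scale = f / (H - h) = 127 mm / 9717 m = 127 / 9717000 = 1:76512

1:76512


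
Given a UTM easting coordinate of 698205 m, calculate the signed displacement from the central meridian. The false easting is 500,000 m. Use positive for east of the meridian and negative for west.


displacement = 698205 - 500000 = 198205 m

198205 m


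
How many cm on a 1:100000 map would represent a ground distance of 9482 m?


map_cm = 9482 * 100 / 100000 = 9.482 cm ≈ 9.48 cm

9.48 cm


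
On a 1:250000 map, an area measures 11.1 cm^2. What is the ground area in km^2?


ground_area = 11.1 * (250000/100)^2 = 69375000.0 m^2 = 69.375 km^2

69.375 km^2


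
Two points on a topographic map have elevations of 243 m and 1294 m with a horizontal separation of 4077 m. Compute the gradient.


gradient = (1294 - 243) / 4077 = 1051 / 4077 = 0.2578

0.2578


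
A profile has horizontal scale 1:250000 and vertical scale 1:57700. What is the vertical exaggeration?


VE = horizontal_scale / vertical_scale = 250000 / 57700 ≈ 4.3

4.3x


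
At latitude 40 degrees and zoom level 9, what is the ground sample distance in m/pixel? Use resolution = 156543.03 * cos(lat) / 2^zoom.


res = 156543.03 * cos(40) / 2^9 = 156543.03 * 0.76604444 / 512 = 234.22 m/pixel

234.22 m/pixel


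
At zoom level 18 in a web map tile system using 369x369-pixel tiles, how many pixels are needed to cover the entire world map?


tiles per axis = 2^18 = 262144
total tiles = 262144^2 = 68719476736
pixels per axis = 262144 * 369 = 96731136
total pixels = 96731136^2 = 9356912671850496

9356912671850496 pixels


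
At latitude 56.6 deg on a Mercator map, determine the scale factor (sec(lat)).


SF = 1 / cos(56.6) = 1 / 0.550481 = 1.817

1.817


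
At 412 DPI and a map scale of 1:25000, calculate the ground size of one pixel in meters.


pixel_cm = 2.54 / 412 ≈ 0.006165 cm
ground = pixel_cm * 25000 / 100 = 2.54 * 25000 / (412 * 100) = 63500 / 41200 ≈ 1.54 m

1.54 m


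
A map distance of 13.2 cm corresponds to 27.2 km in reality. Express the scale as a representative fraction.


ground = 27.2 km = 2720000 cm; RF denominator = ground / map = 2720000 / 13.2 ≈ 206061; RF = 1:206061

1:206061


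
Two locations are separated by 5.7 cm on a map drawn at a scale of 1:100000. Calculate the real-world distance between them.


ground = 5.7 cm * 100000 / 100 = 5700.0 m = 5.7 km

5.7 km


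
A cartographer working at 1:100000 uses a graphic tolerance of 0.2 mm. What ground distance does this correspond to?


ground = 0.2 mm * 100000 / 1000 = 20.0 m

20.0 m


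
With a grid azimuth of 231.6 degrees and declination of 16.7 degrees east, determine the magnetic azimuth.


magnetic azimuth = grid azimuth - declination (east +ve)
mag_az = 231.6 - 16.7 = 214.9 degrees

214.9 degrees


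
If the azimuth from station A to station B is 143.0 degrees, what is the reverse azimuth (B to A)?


back azimuth = (143.0 + 180) mod 360 = 323.0 degrees

323.0 degrees


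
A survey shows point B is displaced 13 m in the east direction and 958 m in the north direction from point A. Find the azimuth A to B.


az = atan2(13, 958) = 0.8 deg
adjusted to 0-360: 0.8 degrees

0.8 degrees


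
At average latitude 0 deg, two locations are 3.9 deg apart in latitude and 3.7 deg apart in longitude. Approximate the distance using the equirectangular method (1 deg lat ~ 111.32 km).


dlat_km = 3.9 * 111.32 = 434.148
dlon_km = 3.7 * 111.32 * cos(0) ≈ 411.884
dist = sqrt(434.148^2 + 411.884^2) ≈ 598.4 km

598.4 km


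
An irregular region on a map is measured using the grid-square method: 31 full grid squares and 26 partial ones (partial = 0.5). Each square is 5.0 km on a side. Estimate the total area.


effective squares = 31 + 26 * 0.5 = 44.0
area = 44.0 * 25.0 = 1100.0 km^2

1100.0 km^2


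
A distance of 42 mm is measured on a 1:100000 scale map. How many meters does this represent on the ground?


ground = 42 mm * 100000 / 1000 = 4200.0 m

4200.0 m


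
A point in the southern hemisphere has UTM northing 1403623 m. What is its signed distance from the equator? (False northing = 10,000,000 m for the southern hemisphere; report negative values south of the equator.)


For southern: actual = 1403623 - 10000000 = -8596377 m

-8596377 m


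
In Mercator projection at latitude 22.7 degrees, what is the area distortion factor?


area_distortion = 1/cos^2(22.7) = 1.175

1.175


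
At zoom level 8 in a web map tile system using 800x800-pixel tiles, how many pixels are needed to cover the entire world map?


tiles per axis = 2^8 = 256
total tiles = 256^2 = 65536
pixels per axis = 256 * 800 = 204800
total pixels = 204800^2 = 41943040000

41943040000 pixels


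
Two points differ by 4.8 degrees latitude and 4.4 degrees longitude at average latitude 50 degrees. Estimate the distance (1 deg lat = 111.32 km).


dlat_km = 4.8 * 111.32 = 534.336
dlon_km = 4.4 * 111.32 * cos(50) ≈ 314.843
dist = sqrt(534.336^2 + 314.843^2) ≈ 620.2 km

620.2 km


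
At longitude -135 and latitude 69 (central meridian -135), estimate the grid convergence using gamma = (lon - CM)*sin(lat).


gamma = (-135 - -135) * sin(69) = 0 * 0.93358 = 0.0 degrees

0.0 degrees


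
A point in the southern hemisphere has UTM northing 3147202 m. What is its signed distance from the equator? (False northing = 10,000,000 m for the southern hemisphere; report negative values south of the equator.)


For southern: actual = 3147202 - 10000000 = -6852798 m

-6852798 m


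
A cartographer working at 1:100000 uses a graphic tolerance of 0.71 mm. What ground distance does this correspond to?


ground = 0.71 mm * 100000 / 1000 = 71.0 m

71.0 m


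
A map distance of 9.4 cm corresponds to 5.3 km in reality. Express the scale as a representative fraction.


ground = 5.3 km = 530000 cm; RF denominator = ground / map = 530000 / 9.4 ≈ 56383; RF = 1:56383

1:56383


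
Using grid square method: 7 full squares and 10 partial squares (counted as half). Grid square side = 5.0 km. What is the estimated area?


effective squares = 7 + 10 * 0.5 = 12.0
area = 12.0 * 25.0 = 300.0 km^2

300.0 km^2


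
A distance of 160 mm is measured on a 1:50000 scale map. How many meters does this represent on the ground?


ground = 160 mm * 50000 / 1000 = 8000.0 m

8000.0 m


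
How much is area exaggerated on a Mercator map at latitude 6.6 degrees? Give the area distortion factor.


area_distortion = 1/cos^2(6.6) = 1.013

1.013


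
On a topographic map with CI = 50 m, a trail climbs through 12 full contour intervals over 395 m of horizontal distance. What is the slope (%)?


elevation change = 12 * 50 = 600 m
slope = 600 / 395 * 100 = 151.9%

151.9%


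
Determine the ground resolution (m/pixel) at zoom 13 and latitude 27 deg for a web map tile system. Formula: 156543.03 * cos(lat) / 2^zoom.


res = 156543.03 * cos(27) / 2^13 = 156543.03 * 0.89100652 / 8192 = 17.03 m/pixel

17.03 m/pixel


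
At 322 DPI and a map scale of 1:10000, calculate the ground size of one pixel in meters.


pixel_cm = 2.54 / 322 ≈ 0.007888 cm
ground = pixel_cm * 10000 / 100 = 2.54 * 10000 / (322 * 100) = 25400 / 32200 ≈ 0.79 m

0.79 m


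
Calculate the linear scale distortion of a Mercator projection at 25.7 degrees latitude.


SF = 1 / cos(25.7) = 1 / 0.901077 = 1.11

1.11


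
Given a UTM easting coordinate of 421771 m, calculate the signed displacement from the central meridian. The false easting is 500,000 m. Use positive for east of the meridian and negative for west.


displacement = 421771 - 500000 = -78229 m

-78229 m


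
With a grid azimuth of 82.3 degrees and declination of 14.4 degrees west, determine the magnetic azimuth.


magnetic azimuth = grid azimuth - declination (east +ve)
mag_az = 82.3 - -14.4 = 96.7 degrees

96.7 degrees


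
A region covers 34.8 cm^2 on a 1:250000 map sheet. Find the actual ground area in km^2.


ground_area = 34.8 * (250000/100)^2 = 217500000.0 m^2 = 217.5 km^2

217.5 km^2


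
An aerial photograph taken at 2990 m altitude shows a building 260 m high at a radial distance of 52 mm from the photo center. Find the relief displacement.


d = h * r / H = 260 * 52 / 2990 = 4.52 mm

4.52 mm


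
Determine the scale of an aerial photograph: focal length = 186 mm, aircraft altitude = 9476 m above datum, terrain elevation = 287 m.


scale = f / (H - h) = 186 mm / 9189 m = 186 / 9189000 = 1:49403

1:49403
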